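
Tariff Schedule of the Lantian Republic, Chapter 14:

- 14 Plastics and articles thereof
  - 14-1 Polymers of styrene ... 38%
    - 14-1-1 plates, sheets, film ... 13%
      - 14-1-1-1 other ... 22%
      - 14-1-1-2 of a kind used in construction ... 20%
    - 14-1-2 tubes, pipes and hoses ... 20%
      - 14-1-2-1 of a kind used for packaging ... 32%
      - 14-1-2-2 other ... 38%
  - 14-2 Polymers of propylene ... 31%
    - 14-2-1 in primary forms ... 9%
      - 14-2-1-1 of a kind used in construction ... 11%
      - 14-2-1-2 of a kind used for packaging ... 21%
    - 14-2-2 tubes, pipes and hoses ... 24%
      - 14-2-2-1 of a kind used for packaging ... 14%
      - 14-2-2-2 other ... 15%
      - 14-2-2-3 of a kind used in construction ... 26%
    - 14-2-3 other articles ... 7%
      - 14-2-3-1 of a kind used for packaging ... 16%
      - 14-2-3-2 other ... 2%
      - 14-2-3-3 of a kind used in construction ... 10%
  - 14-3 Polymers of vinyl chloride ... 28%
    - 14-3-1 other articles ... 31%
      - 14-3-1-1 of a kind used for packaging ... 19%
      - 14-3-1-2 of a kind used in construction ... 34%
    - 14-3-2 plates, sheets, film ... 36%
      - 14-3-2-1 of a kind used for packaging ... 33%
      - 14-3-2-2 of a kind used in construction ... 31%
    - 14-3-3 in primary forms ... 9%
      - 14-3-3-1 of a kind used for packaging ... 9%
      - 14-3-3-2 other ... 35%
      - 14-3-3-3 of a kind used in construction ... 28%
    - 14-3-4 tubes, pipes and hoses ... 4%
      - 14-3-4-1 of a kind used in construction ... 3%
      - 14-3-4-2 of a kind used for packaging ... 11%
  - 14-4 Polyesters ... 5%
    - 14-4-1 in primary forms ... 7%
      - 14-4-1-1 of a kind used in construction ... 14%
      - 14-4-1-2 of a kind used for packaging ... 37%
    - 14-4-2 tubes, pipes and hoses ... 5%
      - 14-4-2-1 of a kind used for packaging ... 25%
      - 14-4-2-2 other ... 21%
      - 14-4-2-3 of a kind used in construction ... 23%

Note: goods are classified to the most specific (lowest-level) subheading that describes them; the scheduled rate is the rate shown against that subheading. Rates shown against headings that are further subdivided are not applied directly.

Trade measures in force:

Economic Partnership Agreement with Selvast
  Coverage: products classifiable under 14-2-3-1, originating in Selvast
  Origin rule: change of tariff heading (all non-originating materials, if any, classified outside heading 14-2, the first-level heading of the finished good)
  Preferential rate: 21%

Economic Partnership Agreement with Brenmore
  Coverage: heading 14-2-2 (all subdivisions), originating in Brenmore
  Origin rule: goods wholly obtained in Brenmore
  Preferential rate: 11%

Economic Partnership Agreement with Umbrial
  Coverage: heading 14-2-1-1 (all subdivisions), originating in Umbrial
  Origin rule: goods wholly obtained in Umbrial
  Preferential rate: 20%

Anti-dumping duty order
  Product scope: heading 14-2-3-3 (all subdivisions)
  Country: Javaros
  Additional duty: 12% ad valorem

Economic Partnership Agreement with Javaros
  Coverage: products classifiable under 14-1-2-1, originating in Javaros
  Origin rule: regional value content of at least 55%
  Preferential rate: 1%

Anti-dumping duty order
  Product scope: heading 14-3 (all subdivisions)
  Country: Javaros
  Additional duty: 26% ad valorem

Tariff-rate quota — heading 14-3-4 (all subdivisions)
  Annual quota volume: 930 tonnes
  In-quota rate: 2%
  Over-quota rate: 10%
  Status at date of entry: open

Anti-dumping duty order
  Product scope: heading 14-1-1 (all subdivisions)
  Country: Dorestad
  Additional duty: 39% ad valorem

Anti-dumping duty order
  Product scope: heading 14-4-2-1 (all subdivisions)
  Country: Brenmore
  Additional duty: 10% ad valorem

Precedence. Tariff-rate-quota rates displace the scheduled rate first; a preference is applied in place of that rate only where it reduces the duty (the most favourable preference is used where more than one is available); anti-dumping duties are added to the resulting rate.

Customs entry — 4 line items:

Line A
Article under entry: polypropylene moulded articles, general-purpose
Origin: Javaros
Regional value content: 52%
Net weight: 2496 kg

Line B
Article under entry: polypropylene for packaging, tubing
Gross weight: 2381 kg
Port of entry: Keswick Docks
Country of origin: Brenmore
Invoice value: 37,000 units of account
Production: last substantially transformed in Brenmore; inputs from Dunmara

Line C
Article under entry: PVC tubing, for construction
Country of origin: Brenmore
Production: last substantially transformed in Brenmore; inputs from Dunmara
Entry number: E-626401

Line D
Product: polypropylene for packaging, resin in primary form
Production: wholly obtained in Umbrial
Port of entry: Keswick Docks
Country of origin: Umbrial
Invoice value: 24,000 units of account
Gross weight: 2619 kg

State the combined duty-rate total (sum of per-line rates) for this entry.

39%

Line A: polypropylene → 14-2; moulded articles → 14-2-3; general-purpose → 14-2-3-2. Scheduled 2%. Javaros agreement on 14-1-2-1: 14-2-3-2 not covered. → 2%.
Line B: polypropylene → 14-2; tubing → 14-2-2; for packaging → 14-2-2-1. Scheduled 14%. Brenmore agreement on 14-2-2: not wholly obtained. → 14%.
Line C: PVC → 14-3; tubing → 14-3-4; for construction → 14-3-4-1. Scheduled 3%. quota on 14-3-4 open → in-quota 2%; Brenmore agreement on 14-2-2: 14-3-4-1 not covered. → 2%.
Line D: polypropylene → 14-2; resin in primary form → 14-2-1; for packaging → 14-2-1-2. Scheduled 21%. Umbrial agreement on 14-2-1-1: 14-2-1-2 not covered. → 21%.
Sum: 2% + 14% + 2% + 21% = 39%.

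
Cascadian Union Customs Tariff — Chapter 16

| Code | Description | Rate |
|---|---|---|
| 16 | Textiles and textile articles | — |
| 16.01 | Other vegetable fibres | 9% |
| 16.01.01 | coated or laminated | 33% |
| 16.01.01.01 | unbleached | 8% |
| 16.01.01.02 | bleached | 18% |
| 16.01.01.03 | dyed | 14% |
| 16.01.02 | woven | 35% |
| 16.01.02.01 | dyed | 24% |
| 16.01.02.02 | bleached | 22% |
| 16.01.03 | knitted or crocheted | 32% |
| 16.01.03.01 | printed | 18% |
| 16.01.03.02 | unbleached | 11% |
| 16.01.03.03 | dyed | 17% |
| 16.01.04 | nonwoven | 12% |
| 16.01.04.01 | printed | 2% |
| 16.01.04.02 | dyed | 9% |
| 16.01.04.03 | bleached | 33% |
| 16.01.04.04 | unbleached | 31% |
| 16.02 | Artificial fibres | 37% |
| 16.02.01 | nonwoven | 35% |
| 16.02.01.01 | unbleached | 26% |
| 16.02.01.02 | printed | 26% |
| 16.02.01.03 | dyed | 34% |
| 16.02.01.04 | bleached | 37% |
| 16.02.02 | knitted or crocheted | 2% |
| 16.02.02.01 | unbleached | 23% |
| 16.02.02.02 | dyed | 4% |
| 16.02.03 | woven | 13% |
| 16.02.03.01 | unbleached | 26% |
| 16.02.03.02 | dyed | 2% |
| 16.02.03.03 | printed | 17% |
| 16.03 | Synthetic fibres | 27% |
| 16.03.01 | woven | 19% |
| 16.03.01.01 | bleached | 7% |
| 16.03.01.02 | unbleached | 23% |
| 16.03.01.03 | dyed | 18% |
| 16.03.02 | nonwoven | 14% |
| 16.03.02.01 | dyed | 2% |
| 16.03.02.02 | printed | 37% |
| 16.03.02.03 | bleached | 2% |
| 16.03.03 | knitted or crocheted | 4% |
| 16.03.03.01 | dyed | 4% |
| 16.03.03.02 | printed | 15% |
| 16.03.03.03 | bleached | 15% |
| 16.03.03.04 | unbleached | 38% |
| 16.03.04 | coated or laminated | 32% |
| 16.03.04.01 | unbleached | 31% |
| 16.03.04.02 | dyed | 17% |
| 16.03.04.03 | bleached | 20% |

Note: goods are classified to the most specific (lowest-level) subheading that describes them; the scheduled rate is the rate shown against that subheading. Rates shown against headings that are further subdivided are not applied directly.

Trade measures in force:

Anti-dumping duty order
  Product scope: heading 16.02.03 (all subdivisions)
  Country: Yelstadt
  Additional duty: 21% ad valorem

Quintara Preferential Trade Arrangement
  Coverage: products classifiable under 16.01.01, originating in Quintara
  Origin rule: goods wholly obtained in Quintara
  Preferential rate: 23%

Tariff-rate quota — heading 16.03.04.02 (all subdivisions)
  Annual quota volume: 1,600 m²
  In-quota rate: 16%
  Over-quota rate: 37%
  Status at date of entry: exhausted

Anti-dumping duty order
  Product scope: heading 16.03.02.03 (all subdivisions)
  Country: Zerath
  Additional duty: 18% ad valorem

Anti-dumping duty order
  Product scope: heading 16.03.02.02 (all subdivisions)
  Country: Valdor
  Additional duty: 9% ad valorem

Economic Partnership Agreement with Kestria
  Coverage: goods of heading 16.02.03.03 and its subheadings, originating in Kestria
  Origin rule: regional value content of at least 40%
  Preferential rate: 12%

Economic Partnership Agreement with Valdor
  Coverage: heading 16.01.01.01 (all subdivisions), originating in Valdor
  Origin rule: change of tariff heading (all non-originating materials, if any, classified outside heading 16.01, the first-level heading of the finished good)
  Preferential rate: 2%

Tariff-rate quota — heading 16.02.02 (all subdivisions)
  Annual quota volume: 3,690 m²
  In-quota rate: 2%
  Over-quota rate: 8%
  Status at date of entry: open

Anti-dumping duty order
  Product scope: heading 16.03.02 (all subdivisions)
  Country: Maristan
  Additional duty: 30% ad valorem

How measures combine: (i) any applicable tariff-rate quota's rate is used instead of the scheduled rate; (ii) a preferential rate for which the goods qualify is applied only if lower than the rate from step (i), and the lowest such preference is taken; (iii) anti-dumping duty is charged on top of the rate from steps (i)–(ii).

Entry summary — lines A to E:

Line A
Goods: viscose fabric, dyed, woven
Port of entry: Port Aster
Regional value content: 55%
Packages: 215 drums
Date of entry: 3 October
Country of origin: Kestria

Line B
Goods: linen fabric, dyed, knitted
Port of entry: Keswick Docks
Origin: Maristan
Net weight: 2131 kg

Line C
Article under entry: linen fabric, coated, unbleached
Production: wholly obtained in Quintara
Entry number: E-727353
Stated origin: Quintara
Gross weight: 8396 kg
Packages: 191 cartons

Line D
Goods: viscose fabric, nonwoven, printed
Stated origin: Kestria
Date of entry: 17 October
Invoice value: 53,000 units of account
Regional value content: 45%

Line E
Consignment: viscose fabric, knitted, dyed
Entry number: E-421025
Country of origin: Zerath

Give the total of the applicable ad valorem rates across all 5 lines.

55%

Line A: viscose → 16.02; woven → 16.02.03; dyed → 16.02.03.02. Scheduled 2%. Kestria agreement on 16.02.03.03: 16.02.03.02 not covered. → 2%.
Line B: linen → 16.01; knitted → 16.01.03; dyed → 16.01.03.03. Scheduled 17%. No special measure applies. → 17%.
Line C: linen → 16.01; coated → 16.01.01; unbleached → 16.01.01.01. Scheduled 8%. Quintara agreement on 16.01.01: wholly obtained → 23% available; preference 23% not lower than 8% → no reduction. → 8%.
Line D: viscose → 16.02; nonwoven → 16.02.01; printed → 16.02.01.02. Scheduled 26%. Kestria agreement on 16.02.03.03: 16.02.01.02 not covered. → 26%.
Line E: viscose → 16.02; knitted → 16.02.02; dyed → 16.02.02.02. Scheduled 4%. quota on 16.02.02 open → in-quota 2%. → 2%.
Sum: 2% + 17% + 8% + 26% + 2% = 55%.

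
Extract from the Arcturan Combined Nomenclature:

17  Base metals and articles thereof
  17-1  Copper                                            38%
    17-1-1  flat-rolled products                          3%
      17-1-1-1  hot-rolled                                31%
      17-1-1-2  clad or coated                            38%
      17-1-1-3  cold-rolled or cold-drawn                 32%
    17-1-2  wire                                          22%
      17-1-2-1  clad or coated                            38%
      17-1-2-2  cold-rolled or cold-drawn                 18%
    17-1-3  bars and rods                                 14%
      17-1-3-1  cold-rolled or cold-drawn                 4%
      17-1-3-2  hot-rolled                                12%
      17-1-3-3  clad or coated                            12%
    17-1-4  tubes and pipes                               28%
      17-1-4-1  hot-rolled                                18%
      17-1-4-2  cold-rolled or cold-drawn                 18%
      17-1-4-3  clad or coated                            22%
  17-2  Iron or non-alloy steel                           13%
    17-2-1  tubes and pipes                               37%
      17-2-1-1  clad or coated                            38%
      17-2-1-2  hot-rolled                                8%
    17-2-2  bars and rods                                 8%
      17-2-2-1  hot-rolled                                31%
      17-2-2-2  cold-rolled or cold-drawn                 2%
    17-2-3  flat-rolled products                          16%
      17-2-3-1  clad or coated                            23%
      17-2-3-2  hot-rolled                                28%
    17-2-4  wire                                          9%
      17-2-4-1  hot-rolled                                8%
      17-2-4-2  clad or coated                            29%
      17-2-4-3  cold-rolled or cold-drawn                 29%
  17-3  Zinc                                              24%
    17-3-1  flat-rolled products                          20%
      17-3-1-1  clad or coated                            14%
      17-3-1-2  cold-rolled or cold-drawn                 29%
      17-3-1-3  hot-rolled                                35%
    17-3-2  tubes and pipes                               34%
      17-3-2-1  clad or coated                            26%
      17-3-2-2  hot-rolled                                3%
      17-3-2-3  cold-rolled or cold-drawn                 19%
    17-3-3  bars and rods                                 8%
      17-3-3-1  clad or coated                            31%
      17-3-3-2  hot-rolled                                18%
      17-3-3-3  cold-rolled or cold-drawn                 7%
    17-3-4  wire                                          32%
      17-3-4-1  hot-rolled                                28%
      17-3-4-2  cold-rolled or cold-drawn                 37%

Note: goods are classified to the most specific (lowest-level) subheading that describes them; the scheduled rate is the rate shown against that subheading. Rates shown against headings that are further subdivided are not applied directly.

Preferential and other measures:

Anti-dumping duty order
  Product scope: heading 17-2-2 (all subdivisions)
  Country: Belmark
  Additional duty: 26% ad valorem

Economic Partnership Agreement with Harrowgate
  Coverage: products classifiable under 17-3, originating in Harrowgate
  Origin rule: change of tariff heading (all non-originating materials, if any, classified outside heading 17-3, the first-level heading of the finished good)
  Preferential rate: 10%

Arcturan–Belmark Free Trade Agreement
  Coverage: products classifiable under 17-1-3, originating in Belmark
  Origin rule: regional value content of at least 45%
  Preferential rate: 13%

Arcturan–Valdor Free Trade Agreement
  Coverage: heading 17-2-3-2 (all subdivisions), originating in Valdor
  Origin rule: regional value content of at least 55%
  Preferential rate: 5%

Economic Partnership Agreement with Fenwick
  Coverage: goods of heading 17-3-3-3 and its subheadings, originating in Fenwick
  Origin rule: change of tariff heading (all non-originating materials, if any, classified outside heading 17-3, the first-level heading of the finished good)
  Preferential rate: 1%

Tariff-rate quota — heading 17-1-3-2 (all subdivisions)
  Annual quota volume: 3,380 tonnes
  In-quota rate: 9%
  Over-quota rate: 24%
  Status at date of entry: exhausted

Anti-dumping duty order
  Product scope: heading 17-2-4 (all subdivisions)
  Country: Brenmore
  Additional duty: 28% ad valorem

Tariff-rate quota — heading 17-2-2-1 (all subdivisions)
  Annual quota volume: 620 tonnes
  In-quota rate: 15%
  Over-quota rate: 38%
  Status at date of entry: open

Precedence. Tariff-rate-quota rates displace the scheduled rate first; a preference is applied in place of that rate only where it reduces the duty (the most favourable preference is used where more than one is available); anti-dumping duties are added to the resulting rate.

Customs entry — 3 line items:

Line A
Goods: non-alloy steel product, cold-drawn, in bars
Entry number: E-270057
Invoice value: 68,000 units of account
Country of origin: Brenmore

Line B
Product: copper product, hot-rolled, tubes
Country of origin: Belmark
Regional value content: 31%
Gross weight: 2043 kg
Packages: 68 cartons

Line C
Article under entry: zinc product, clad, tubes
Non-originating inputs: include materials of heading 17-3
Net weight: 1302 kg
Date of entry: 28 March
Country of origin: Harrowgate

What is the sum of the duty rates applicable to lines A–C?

46%

Line A: non-alloy steel → 17-2; in bars → 17-2-2; cold-drawn → 17-2-2-2. Scheduled 2%. No special measure applies. → 2%.
Line B: copper → 17-1; tubes → 17-1-4; hot-rolled → 17-1-4-1. Scheduled 18%. Belmark agreement on 17-1-3: 17-1-4-1 not covered. → 18%.
Line C: zinc → 17-3; tubes → 17-3-2; clad → 17-3-2-1. Scheduled 26%. Harrowgate agreement on 17-3: CTH not met. → 26%.
Sum: 2% + 18% + 26% = 46%.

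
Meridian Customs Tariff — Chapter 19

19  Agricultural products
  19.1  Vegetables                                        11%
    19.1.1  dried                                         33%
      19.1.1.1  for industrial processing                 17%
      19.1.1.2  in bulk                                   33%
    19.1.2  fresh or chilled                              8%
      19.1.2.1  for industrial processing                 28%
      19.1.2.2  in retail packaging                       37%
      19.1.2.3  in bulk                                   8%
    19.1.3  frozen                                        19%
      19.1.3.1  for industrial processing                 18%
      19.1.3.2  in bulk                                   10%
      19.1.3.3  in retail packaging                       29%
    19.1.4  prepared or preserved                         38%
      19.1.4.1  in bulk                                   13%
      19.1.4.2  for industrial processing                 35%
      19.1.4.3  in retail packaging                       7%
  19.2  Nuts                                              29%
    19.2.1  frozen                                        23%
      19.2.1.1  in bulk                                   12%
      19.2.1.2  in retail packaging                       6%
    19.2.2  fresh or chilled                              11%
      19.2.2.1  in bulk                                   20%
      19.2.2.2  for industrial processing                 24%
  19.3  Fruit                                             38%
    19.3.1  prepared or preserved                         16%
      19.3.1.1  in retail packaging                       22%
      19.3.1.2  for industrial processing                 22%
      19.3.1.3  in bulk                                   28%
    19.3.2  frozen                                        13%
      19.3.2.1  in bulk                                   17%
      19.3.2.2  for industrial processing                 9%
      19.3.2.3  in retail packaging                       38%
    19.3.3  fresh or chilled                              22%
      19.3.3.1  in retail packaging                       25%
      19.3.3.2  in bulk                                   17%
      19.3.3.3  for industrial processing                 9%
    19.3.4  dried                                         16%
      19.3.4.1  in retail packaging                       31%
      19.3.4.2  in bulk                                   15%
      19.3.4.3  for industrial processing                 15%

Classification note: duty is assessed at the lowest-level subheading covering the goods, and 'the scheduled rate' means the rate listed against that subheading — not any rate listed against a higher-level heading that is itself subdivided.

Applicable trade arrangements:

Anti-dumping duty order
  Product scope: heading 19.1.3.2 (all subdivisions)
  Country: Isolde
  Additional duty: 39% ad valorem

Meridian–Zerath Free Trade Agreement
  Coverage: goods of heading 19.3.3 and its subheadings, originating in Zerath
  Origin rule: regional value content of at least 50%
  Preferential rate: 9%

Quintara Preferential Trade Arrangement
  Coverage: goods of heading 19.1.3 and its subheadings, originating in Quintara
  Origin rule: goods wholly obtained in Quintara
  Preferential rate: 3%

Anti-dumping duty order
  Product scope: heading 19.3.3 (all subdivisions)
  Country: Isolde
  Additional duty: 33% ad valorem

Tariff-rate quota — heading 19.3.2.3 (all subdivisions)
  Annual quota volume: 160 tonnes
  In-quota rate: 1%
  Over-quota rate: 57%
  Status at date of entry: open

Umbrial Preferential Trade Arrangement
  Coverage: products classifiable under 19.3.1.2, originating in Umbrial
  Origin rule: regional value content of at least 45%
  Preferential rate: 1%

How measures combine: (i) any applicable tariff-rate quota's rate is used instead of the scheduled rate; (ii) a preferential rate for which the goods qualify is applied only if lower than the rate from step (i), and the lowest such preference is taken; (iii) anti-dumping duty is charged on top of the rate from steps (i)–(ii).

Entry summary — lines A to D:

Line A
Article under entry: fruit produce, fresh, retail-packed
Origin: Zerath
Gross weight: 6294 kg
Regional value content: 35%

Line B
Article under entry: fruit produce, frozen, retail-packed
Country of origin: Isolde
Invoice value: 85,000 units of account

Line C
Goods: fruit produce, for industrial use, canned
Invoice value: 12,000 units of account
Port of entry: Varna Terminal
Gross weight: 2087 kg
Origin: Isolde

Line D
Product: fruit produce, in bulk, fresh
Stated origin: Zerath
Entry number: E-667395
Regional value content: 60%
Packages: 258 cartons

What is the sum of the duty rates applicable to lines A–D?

Line A: fruit → 19.3; fresh → 19.3.3; retail-packed → 19.3.3.1. Scheduled 25%. Zerath agreement on 19.3.3: RVC < 50%. → 25%.
Line B: fruit → 19.3; frozen → 19.3.2; retail-packed → 19.3.2.3. Scheduled 38%. quota on 19.3.2.3 open → in-quota 1%. → 1%.
Line C: fruit → 19.3; canned → 19.3.1; for industrial use → 19.3.1.2. Scheduled 22%. No special measure applies. → 22%.
Line D: fruit → 19.3; fresh → 19.3.3; in bulk → 19.3.3.2. Scheduled 17%. Zerath agreement on 19.3.3: RVC ≥ 50% → 9% available; preferential 9%. → 9%.
Sum: 25% + 1% + 22% + 9% = 57%.

57%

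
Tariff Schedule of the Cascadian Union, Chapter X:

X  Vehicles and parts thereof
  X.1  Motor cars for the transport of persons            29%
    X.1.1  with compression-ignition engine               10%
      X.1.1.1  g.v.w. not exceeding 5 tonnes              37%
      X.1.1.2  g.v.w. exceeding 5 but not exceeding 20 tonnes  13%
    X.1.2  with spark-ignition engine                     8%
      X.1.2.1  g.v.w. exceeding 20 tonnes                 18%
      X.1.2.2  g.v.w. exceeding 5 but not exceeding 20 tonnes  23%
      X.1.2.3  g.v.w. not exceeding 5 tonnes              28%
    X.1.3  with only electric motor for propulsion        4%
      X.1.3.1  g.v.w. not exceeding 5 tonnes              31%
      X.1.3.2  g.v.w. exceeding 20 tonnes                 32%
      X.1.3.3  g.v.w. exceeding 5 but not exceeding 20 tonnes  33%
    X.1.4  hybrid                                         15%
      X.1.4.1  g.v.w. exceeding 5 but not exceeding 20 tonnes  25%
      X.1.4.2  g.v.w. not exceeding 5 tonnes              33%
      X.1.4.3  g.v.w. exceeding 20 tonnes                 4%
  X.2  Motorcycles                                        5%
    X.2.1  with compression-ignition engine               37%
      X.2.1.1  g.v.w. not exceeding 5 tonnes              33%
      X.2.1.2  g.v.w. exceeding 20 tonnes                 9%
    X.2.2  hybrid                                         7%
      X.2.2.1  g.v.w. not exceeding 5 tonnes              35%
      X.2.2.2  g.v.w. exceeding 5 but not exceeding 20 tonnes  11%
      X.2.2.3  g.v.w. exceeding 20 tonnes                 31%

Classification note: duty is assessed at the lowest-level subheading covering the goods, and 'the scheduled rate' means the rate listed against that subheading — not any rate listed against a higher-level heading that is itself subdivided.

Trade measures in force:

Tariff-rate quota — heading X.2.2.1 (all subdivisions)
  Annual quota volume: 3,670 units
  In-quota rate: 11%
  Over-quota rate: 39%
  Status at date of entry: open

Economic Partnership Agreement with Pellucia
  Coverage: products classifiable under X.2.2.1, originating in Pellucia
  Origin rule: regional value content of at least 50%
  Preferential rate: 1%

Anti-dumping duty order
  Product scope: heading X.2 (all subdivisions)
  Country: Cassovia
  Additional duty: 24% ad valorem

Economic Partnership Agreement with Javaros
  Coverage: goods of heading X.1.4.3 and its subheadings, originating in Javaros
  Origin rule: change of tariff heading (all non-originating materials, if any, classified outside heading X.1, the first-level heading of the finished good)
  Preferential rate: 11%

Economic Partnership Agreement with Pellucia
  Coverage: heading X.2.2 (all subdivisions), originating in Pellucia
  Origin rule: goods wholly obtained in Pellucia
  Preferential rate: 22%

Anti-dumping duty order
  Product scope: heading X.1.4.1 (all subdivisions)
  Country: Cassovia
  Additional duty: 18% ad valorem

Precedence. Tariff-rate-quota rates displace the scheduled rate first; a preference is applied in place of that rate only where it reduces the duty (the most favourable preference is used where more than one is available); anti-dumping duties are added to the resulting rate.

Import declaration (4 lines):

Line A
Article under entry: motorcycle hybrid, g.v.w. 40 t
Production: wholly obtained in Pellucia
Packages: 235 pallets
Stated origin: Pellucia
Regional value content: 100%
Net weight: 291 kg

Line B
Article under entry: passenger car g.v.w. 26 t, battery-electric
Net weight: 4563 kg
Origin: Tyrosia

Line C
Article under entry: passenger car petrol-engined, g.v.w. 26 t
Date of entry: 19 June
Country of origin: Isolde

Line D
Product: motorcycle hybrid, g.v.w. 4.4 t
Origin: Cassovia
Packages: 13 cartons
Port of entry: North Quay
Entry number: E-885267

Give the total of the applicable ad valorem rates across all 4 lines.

107%

Line A: motorcycle → X.2; hybrid → X.2.2; g.v.w. 40 t → X.2.2.3. Scheduled 31%. Pellucia agreement on X.2.2.1: X.2.2.3 not covered; Pellucia agreement on X.2.2: wholly obtained → 22% available; preferential 22%. → 22%.
Line B: passenger car → X.1; battery-electric → X.1.3; g.v.w. 26 t → X.1.3.2. Scheduled 32%. No special measure applies. → 32%.
Line C: passenger car → X.1; petrol-engined → X.1.2; g.v.w. 26 t → X.1.2.1. Scheduled 18%. No special measure applies. → 18%.
Line D: motorcycle → X.2; hybrid → X.2.2; g.v.w. 4.4 t → X.2.2.1. Scheduled 35%. quota on X.2.2.1 open → in-quota 11%; anti-dumping (Cassovia, X.2): +24%; total 11% + 24% = 35%. → 35%.
Sum: 22% + 32% + 18% + 35% = 107%.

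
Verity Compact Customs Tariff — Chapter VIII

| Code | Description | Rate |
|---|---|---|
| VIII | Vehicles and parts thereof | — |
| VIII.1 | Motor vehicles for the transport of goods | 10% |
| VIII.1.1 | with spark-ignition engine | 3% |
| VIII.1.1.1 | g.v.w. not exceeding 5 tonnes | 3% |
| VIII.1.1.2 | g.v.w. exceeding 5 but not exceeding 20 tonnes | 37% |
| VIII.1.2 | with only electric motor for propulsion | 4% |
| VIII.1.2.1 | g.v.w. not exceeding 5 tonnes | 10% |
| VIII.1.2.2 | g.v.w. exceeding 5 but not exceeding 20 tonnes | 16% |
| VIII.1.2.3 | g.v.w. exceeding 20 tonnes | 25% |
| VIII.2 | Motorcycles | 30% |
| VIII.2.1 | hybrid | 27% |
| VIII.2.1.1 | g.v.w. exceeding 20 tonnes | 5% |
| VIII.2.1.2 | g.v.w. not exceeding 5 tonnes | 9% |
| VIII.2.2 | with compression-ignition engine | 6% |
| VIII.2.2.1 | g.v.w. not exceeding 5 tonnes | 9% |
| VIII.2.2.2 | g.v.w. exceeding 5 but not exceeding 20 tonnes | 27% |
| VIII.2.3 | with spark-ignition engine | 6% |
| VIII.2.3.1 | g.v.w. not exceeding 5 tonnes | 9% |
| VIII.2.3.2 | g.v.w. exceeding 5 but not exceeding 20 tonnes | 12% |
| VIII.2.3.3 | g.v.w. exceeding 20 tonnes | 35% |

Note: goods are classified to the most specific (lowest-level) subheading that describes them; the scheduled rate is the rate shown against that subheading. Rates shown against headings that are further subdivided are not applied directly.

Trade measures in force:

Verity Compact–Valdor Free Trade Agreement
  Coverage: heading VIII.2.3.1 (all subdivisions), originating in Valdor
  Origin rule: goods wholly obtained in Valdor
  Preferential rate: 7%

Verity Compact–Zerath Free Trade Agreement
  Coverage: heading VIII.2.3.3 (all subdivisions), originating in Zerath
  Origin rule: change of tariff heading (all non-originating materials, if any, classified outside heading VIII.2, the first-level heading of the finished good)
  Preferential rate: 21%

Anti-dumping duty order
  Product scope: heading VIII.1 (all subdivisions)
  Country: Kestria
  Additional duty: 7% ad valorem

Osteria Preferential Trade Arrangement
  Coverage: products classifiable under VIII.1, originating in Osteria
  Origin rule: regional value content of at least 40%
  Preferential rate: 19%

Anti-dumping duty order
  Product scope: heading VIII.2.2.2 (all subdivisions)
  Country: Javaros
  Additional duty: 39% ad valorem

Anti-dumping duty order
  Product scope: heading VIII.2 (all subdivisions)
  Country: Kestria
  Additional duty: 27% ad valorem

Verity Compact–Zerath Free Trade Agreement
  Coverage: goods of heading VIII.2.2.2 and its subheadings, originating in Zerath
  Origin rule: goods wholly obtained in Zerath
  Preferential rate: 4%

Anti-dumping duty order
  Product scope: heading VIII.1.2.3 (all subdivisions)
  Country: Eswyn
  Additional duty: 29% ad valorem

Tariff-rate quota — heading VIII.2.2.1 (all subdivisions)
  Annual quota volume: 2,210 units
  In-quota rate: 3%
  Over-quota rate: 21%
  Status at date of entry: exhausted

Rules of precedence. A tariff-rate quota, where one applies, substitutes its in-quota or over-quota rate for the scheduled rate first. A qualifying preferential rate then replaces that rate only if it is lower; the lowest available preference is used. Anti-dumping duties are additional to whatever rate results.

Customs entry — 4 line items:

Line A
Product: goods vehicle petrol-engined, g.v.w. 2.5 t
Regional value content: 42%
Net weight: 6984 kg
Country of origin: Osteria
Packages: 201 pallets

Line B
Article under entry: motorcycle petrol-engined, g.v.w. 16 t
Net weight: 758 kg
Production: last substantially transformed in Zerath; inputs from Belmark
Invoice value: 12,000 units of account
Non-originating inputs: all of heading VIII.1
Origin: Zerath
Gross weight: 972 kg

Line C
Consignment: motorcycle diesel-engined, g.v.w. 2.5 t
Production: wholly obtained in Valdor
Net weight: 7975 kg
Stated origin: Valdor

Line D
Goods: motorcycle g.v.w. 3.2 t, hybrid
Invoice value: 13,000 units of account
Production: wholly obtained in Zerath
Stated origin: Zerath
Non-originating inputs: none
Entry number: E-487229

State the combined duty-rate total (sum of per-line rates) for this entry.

45%

Line A: goods vehicle → VIII.1; petrol-engined → VIII.1.1; g.v.w. 2.5 t → VIII.1.1.1. Scheduled 3%. Osteria agreement on VIII.1: RVC ≥ 40% → 19% available; preference 19% not lower than 3% → no reduction. → 3%.
Line B: motorcycle → VIII.2; petrol-engined → VIII.2.3; g.v.w. 16 t → VIII.2.3.2. Scheduled 12%. Zerath agreement on VIII.2.3.3: VIII.2.3.2 not covered; Zerath agreement on VIII.2.2.2: VIII.2.3.2 not covered. → 12%.
Line C: motorcycle → VIII.2; diesel-engined → VIII.2.2; g.v.w. 2.5 t → VIII.2.2.1. Scheduled 9%. quota on VIII.2.2.1 exhausted → over-quota 21%; Valdor agreement on VIII.2.3.1: VIII.2.2.1 not covered. → 21%.
Line D: motorcycle → VIII.2; hybrid → VIII.2.1; g.v.w. 3.2 t → VIII.2.1.2. Scheduled 9%. Zerath agreement on VIII.2.3.3: VIII.2.1.2 not covered; Zerath agreement on VIII.2.2.2: VIII.2.1.2 not covered. → 9%.
Sum: 3% + 12% + 21% + 9% = 45%.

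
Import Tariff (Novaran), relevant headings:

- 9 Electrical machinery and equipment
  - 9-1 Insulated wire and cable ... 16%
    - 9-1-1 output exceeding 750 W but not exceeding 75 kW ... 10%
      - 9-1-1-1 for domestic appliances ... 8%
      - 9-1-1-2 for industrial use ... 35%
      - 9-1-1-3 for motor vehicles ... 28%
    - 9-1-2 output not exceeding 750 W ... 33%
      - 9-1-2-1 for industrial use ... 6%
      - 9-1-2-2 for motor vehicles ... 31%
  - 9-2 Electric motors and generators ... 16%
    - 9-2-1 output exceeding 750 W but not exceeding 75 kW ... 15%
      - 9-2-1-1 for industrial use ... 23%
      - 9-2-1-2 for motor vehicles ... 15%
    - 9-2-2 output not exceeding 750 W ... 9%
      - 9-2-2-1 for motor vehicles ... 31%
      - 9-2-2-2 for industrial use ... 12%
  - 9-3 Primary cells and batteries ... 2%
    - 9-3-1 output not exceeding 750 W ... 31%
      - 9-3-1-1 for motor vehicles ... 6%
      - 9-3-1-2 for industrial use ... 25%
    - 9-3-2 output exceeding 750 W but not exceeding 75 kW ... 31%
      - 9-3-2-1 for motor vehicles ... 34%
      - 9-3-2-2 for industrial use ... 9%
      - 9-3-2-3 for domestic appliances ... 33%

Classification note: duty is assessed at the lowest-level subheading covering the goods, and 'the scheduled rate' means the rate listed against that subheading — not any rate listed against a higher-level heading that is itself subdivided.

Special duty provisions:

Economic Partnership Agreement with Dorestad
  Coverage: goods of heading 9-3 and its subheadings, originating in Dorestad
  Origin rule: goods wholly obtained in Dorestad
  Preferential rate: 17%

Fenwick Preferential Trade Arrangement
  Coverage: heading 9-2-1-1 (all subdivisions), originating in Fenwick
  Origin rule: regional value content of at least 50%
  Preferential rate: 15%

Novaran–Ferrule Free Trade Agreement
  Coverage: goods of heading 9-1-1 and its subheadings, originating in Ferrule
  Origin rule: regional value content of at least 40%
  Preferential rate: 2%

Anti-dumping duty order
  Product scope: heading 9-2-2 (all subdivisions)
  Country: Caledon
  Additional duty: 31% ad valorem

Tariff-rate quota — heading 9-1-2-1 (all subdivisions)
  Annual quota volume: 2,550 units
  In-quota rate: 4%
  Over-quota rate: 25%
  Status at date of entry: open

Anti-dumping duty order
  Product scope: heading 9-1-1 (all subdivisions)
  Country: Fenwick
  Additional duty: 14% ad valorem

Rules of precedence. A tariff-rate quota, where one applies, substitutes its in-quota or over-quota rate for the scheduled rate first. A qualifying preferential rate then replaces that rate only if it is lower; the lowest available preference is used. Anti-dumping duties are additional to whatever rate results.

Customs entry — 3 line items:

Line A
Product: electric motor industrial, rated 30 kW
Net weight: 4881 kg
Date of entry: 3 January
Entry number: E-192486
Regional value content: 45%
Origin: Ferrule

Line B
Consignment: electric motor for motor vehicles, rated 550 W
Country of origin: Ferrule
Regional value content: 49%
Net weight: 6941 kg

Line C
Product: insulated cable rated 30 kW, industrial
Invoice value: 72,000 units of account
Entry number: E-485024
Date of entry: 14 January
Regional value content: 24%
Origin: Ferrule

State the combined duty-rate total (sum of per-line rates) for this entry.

Line A: electric motor → 9-2; rated 30 kW → 9-2-1; industrial → 9-2-1-1. Scheduled 23%. Ferrule agreement on 9-1-1: 9-2-1-1 not covered. → 23%.
Line B: electric motor → 9-2; rated 550 W → 9-2-2; for motor vehicles → 9-2-2-1. Scheduled 31%. Ferrule agreement on 9-1-1: 9-2-2-1 not covered. → 31%.
Line C: insulated cable → 9-1; rated 30 kW → 9-1-1; industrial → 9-1-1-2. Scheduled 35%. Ferrule agreement on 9-1-1: RVC < 40%. → 35%.
Sum: 23% + 31% + 35% = 89%.

89%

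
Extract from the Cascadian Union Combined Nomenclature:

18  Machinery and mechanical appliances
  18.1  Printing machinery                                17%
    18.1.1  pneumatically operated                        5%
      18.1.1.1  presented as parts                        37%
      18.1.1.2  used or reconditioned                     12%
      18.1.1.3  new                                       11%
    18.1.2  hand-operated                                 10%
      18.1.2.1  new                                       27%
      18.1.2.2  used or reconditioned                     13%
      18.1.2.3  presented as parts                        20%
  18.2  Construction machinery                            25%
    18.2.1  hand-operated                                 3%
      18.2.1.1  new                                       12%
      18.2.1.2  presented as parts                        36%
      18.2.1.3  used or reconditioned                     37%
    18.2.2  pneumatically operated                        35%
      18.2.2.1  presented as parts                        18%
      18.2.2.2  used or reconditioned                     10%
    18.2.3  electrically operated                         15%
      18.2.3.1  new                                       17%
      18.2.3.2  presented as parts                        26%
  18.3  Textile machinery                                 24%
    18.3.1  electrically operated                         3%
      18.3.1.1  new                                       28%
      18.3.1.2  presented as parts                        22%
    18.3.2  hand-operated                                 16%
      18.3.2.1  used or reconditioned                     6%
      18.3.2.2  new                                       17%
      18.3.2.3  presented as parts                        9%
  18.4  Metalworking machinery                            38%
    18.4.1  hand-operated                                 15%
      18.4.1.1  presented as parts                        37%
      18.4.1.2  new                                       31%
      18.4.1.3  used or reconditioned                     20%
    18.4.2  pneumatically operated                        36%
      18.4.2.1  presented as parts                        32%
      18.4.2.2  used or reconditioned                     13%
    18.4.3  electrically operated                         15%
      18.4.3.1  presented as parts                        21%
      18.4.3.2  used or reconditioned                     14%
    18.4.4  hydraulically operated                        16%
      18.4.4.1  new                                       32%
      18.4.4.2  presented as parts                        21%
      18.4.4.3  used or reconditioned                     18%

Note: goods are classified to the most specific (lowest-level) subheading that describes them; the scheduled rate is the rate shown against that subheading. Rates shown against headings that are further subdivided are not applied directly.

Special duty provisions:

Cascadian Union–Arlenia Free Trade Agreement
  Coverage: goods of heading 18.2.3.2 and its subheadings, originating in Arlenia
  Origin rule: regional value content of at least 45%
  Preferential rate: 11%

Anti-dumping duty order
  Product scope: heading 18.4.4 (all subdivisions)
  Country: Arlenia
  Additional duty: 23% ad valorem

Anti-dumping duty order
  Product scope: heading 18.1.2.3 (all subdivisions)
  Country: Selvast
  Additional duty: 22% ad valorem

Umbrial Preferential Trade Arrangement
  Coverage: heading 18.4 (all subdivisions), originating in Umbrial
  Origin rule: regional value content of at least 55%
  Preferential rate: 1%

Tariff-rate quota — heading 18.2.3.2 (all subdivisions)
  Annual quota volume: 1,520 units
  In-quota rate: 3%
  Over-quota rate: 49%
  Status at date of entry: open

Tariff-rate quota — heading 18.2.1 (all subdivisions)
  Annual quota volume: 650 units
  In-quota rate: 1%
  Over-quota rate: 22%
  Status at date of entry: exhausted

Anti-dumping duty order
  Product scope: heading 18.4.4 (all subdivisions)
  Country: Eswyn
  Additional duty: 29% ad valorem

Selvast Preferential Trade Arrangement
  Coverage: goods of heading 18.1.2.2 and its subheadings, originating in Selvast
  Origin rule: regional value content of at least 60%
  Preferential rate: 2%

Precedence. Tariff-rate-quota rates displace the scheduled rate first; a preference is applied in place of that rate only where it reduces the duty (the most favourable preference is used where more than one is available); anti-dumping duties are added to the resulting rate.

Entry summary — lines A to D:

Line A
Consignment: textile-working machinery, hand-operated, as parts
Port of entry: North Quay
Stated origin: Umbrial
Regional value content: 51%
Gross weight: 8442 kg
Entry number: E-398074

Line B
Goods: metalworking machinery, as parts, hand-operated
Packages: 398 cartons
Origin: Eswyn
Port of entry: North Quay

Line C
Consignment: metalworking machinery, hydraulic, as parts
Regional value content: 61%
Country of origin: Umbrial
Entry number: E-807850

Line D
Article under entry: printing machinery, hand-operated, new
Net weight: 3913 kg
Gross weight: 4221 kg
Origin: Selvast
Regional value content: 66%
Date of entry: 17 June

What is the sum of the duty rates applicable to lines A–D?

Line A: textile-working → 18.3; hand-operated → 18.3.2; as parts → 18.3.2.3. Scheduled 9%. Umbrial agreement on 18.4: 18.3.2.3 not covered. → 9%.
Line B: metalworking → 18.4; hand-operated → 18.4.1; as parts → 18.4.1.1. Scheduled 37%. No special measure applies. → 37%.
Line C: metalworking → 18.4; hydraulic → 18.4.4; as parts → 18.4.4.2. Scheduled 21%. Umbrial agreement on 18.4: RVC ≥ 55% → 1% available; preferential 1%. → 1%.
Line D: printing → 18.1; hand-operated → 18.1.2; new → 18.1.2.1. Scheduled 27%. Selvast agreement on 18.1.2.2: 18.1.2.1 not covered. → 27%.
Sum: 9% + 37% + 1% + 27% = 74%.

74%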